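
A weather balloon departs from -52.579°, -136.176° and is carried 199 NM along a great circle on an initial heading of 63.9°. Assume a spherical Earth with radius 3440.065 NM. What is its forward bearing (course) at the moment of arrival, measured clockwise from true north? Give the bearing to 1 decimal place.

The arc subtends δ = 199/3440.065 = 0.057848 rad at the centre.
Converting: φ₁ = -0.917677 rad, θ = 1.115265 rad.
Applying the spherical law of cosines for sides, sin φ₂ = sin φ₁ cos δ + cos φ₁ sin δ cos θ = -0.777407, so φ₂ = -51.024°.
Then Δλ = atan2(0.031550, 0.380917) = 0.082638 rad, from sin θ sin δ cos φ₁ over cos δ − sin φ₁ sin φ₂.
Hence λ₂ = -136.176° + 4.735° = -131.441°.
The forward bearing on arrival equals the back-azimuth from the destination plus 180°.
Back-azimuth from P₂ (-51.0°, -131.4°) to P₁ (-52.6°, -136.2°), with Δλ' = λ₁ − λ₂ = -4.7°: atan2( sin Δλ' cos φ₁ , cos φ₂ sin φ₁ − sin φ₂ cos φ₁ cos Δλ' ) = 240.2°.
Final bearing = (240.2° + 180°) mod 360° = 60.2°.

final bearing 60.2°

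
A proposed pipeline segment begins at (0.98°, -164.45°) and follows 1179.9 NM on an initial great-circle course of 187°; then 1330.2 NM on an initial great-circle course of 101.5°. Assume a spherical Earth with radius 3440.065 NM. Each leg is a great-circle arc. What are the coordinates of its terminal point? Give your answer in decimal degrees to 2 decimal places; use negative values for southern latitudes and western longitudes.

latitude -21.44°, longitude -143.54°

Apply the spherical direct solution leg by leg, carrying full precision between legs.
Leg 1: from (0.98°, -164.45°), δ = 1179.9/3440.065 = 0.342988 rad, θ = 187° → φ = -18.52°, λ = -166.93°.
Leg 2: from (-18.52°, -166.93°), δ = 1330.2/3440.065 = 0.386679 rad, θ = 101.5° → φ = -21.44°, λ = -143.54°.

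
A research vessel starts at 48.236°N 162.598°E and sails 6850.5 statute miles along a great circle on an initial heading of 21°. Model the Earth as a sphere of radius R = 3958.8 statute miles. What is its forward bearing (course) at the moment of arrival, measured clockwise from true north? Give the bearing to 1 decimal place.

Angular distance δ = d/R = 6850.5 / 3958.8 = 1.730449 rad.
Start latitude φ₁ = 0.841877 rad; initial bearing θ = 0.366519 rad.
Applying the spherical law of cosines for sides, sin φ₂ = sin φ₁ cos δ + cos φ₁ sin δ cos θ = 0.495338, so φ₂ = 29.692°.
Then Δλ = atan2(0.235660, -0.528445) = 2.722111 rad, from sin θ sin δ cos φ₁ over cos δ − sin φ₁ sin φ₂.
λ₂ = 162.598° + 155.965° = 318.563°, normalized to (−180°, 180°] → -41.437°.
The forward bearing on arrival equals the back-azimuth from the destination plus 180°.
Back-azimuth from P₂ (29.7°, -41.4°) to P₁ (48.2°, 162.6°), with Δλ' = λ₁ − λ₂ = 204.0°: atan2( sin Δλ' cos φ₁ , cos φ₂ sin φ₁ − sin φ₂ cos φ₁ cos Δλ' ) = 344.1°.
Final bearing = (344.1° + 180°) mod 360° = 164.1°.

final bearing 164.1°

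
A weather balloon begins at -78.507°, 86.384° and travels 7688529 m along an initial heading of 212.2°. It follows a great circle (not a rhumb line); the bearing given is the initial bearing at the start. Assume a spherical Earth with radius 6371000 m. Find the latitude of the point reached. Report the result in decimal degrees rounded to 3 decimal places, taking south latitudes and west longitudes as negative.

latitude -30.426°

The arc subtends δ = 7688529/6371000 = 1.206801 rad at the centre.
Converting: φ₁ = -1.370206 rad, θ = 3.703589 rad.
sin φ₂ = sin φ₁ cos δ + cos φ₁ sin δ cos θ = (-0.979949)(0.356011) + (0.199248)(0.934482)(-0.846193) = -0.506428
φ₂ = asin(-0.506428) = -0.531038 rad = -30.426°.
Then Δλ = atan2(-0.099218, -0.140263) = -2.525936 rad, from sin θ sin δ cos φ₁ over cos δ − sin φ₁ sin φ₂.
λ₂ = λ₁ + Δλ = -58.341°.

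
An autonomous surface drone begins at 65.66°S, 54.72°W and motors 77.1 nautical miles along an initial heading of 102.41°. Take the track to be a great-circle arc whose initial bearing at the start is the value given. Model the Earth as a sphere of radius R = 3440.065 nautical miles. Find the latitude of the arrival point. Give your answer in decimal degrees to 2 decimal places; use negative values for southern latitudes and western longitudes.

Angular distance δ = d/R = 77.1 / 3440.065 = 0.022412 rad.
Converting: φ₁ = -1.145983 rad, θ = 1.787392 rad.
Destination latitude: φ₂ = arcsin( sin φ₁ cos δ + cos φ₁ sin δ cos θ ) = arcsin(-0.912872) = -65.91°.
For the longitude increment, Δλ = atan2( sin θ sin δ cos φ₁, cos δ − sin φ₁ sin φ₂ ) = atan2(0.009021, 0.168017) = 3.07°.
λ₂ = λ₁ + Δλ = -51.65°.

latitude -65.91°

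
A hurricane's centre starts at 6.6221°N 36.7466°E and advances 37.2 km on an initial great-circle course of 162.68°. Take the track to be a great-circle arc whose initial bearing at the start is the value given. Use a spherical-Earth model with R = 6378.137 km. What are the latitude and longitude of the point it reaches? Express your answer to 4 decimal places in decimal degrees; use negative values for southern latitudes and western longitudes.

Central angle δ = d/R = 0.005832 rad.
With φ₁ = 6.6221° = 0.115577 rad and θ = 162.68° = 2.839302 rad:
Applying the spherical law of cosines for sides, sin φ₂ = sin φ₁ cos δ + cos φ₁ sin δ cos θ = 0.109788, so φ₂ = 6.3031°.
For the longitude increment, Δλ = atan2( sin θ sin δ cos φ₁, cos δ − sin φ₁ sin φ₂ ) = atan2(0.001725, 0.987322) = 0.1001°.
λ₂ = λ₁ + Δλ = 36.8467°.

latitude 6.3031°, longitude 36.8467°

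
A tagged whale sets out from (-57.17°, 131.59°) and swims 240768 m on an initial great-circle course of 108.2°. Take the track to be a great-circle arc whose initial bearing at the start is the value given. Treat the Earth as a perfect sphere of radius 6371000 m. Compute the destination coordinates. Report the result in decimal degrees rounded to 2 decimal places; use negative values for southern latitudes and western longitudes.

latitude -57.79°, longitude 135.45°

The arc subtends δ = 240768/6371000 = 0.037791 rad at the centre.
Converting: φ₁ = -0.997805 rad, θ = 1.888446 rad.
Destination latitude: φ₂ = arcsin( sin φ₁ cos δ + cos φ₁ sin δ cos θ ) = arcsin(-0.846081) = -57.79°.
For the longitude increment, Δλ = atan2( sin θ sin δ cos φ₁, cos δ − sin φ₁ sin φ₂ ) = atan2(0.019459, 0.288339) = 3.86°.
Hence λ₂ = 131.59° + 3.86° = 135.45°.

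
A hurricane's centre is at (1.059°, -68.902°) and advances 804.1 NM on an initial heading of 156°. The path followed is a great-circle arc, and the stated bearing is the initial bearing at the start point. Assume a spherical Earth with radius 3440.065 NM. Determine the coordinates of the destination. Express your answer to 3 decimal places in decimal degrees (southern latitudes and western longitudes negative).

latitude -11.162°, longitude -63.392°

Central angle δ = d/R = 0.233746 rad.
With φ₁ = 1.059° = 0.018483 rad and θ = 156° = 2.722714 rad:
Applying the spherical law of cosines for sides, sin φ₂ = sin φ₁ cos δ + cos φ₁ sin δ cos θ = -0.193582, so φ₂ = -11.162°.
Δλ = atan2( sin θ sin δ cos φ₁ , cos δ − sin φ₁ sin φ₂ ) = atan2(0.094193, 0.976383) = 0.096174 rad = 5.510°.
Hence λ₂ = -68.902° + 5.510° = -63.392°.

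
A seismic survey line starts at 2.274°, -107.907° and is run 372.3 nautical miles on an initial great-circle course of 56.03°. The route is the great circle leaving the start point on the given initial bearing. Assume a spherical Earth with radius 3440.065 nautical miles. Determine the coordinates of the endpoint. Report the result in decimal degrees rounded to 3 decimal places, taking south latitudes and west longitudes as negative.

δ = 372.3/3440.065 = 0.108225 rad (6.2008°).
Converting: φ₁ = 0.039689 rad, θ = 0.977908 rad.
Applying the spherical law of cosines for sides, sin φ₂ = sin φ₁ cos δ + cos φ₁ sin δ cos θ = 0.099752, so φ₂ = 5.725°.
Δλ = atan2( sin θ sin δ cos φ₁ , cos δ − sin φ₁ sin φ₂ ) = atan2(0.089508, 0.990191) = 0.090150 rad = 5.165°.
λ₂ = λ₁ + Δλ = -102.742°.

latitude 5.725°, longitude -102.742°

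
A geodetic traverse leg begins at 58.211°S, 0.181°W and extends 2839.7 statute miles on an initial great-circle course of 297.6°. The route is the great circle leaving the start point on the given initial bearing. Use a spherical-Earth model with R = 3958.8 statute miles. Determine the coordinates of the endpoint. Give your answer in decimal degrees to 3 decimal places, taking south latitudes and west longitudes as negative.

Central angle δ = d/R = 0.717313 rad.
With φ₁ = -58.211° = -1.015974 rad and θ = 297.6° = 5.194100 rad:
sin φ₂ = sin φ₁ cos δ + cos φ₁ sin δ cos θ = (-0.849994)(0.753575) + (0.526793)(0.657362)(0.463296) = -0.480097
φ₂ = asin(-0.480097) = -0.500766 rad = -28.692°.
Δλ = atan2( sin θ sin δ cos φ₁ , cos δ − sin φ₁ sin φ₂ ) = atan2(-0.306887, 0.345495) = -0.726287 rad = -41.613°.
λ₂ = λ₁ + Δλ = -41.794°.

latitude -28.692°, longitude -41.794°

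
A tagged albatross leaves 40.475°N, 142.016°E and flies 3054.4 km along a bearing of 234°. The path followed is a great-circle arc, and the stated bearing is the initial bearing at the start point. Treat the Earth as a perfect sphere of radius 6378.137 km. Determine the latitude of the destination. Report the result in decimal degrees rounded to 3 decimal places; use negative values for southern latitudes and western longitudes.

latitude 21.720°

Central angle δ = d/R = 0.478886 rad.
With φ₁ = 40.475° = 0.706422 rad and θ = 234° = 4.084070 rad:
sin φ₂ = sin φ₁ cos δ + cos φ₁ sin δ cos θ = (0.649116)(0.887509) + (0.760689)(0.460791)(-0.587785) = 0.370067
φ₂ = asin(0.370067) = 0.379081 rad = 21.720°.
Δλ = atan2( sin θ sin δ cos φ₁ , cos δ − sin φ₁ sin φ₂ ) = atan2(-0.283575, 0.647293) = -0.412910 rad = -23.658°.
Hence λ₂ = 142.016° + -23.658° = 118.358°.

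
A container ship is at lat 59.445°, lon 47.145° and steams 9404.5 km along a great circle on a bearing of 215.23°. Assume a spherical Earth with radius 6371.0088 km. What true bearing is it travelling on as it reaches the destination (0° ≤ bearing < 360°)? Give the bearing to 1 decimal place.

The arc subtends δ = 9404.5/6371.0088 = 1.476140 rad at the centre.
Converting: φ₁ = 1.037511 rad, θ = 3.756472 rad.
sin φ₂ = sin φ₁ cos δ + cos φ₁ sin δ cos θ = (0.861142)(0.094515) + (0.508365)(0.995523)(-0.816843) = -0.332005
φ₂ = asin(-0.332005) = -0.338428 rad = -19.390°.
Then Δλ = atan2(-0.291943, 0.380418) = -0.654561 rad, from sin θ sin δ cos φ₁ over cos δ − sin φ₁ sin φ₂.
λ₂ = λ₁ + Δλ = 9.641°.
The forward bearing on arrival equals the back-azimuth from the destination plus 180°.
Back-azimuth from P₂ (-19.4°, 9.6°) to P₁ (59.4°, 47.1°), with Δλ' = λ₁ − λ₂ = 37.5°: atan2( sin Δλ' cos φ₁ , cos φ₂ sin φ₁ − sin φ₂ cos φ₁ cos Δλ' ) = 18.1°.
Final bearing = (18.1° + 180°) mod 360° = 198.1°.

final bearing 198.1°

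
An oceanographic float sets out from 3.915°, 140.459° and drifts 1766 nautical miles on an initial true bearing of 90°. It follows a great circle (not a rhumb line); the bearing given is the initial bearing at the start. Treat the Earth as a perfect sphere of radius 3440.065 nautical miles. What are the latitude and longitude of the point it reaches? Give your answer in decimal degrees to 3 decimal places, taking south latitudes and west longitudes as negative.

The arc subtends δ = 1766/3440.065 = 0.513362 rad at the centre.
Start latitude φ₁ = 0.068330 rad; initial bearing θ = 1.570796 rad.
Destination latitude: φ₂ = arcsin( sin φ₁ cos δ + cos φ₁ sin δ cos θ ) = arcsin(0.059476) = 3.410°.
For the longitude increment, Δλ = atan2( sin θ sin δ cos φ₁, cos δ − sin φ₁ sin φ₂ ) = atan2(0.489963, 0.867037) = 29.471°.
Hence λ₂ = 140.459° + 29.471° = 169.930°.

latitude 3.410°, longitude 169.930°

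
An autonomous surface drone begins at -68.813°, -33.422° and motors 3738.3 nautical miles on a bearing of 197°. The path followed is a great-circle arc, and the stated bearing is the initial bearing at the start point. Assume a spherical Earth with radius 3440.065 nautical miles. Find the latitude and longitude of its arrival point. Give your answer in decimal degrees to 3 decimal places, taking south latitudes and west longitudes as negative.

latitude -47.720°, longitude 169.200°

Angular distance δ = d/R = 3738.3 / 3440.065 = 1.086695 rad.
Converting: φ₁ = -1.201013 rad, θ = 3.438299 rad.
Applying the spherical law of cosines for sides, sin φ₂ = sin φ₁ cos δ + cos φ₁ sin δ cos θ = -0.739861, so φ₂ = -47.720°.
Δλ = atan2( sin θ sin δ cos φ₁ , cos δ − sin φ₁ sin φ₂ ) = atan2(-0.093525, -0.224437) = -2.746765 rad = -157.378°.
λ₂ = -33.422° + -157.378° = -190.800°, normalized to (−180°, 180°] → 169.200°.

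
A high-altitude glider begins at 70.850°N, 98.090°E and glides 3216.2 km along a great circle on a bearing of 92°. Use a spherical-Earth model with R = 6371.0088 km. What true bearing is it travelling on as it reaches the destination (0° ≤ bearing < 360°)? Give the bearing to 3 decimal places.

final bearing 144.925°

Central angle δ = d/R = 0.504818 rad.
Start latitude φ₁ = 1.236566 rad; initial bearing θ = 1.605703 rad.
Destination latitude: φ₂ = arcsin( sin φ₁ cos δ + cos φ₁ sin δ cos θ ) = arcsin(0.821291) = 55.214°.
Then Δλ = atan2(0.158560, 0.099419) = 1.010752 rad, from sin θ sin δ cos φ₁ over cos δ − sin φ₁ sin φ₂.
λ₂ = λ₁ + Δλ = 156.002°.
The forward bearing on arrival equals the back-azimuth from the destination plus 180°.
Back-azimuth from P₂ (55.214°, 156.002°) to P₁ (70.850°, 98.090°), with Δλ' = λ₁ − λ₂ = -57.912°: atan2( sin Δλ' cos φ₁ , cos φ₂ sin φ₁ − sin φ₂ cos φ₁ cos Δλ' ) = 324.925°.
Final bearing = (324.925° + 180°) mod 360° = 144.925°.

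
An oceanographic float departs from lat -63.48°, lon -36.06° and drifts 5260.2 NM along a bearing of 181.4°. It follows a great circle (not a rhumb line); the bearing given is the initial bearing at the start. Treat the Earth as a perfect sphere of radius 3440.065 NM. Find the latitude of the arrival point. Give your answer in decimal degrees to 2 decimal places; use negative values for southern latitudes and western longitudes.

Central angle δ = d/R = 1.529099 rad.
With φ₁ = -63.48° = -1.107935 rad and θ = 181.4° = 3.166027 rad:
Destination latitude: φ₂ = arcsin( sin φ₁ cos δ + cos φ₁ sin δ cos θ ) = arcsin(-0.483288) = -28.90°.
Then Δλ = atan2(-0.010900, -0.390750) = -3.113706 rad, from sin θ sin δ cos φ₁ over cos δ − sin φ₁ sin φ₂.
λ₂ = -36.06° + -178.40° = -214.46°, normalized to (−180°, 180°] → 145.54°.

latitude -28.90°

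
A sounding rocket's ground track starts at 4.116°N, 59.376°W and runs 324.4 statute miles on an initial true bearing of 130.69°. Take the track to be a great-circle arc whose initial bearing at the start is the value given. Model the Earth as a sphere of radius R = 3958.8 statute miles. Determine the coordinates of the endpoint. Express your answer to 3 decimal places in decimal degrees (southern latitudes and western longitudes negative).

latitude 1.049°, longitude -55.817°

Central angle δ = d/R = 0.081944 rad.
Converting: φ₁ = 0.071838 rad, θ = 2.280971 rad.
Applying the spherical law of cosines for sides, sin φ₂ = sin φ₁ cos δ + cos φ₁ sin δ cos θ = 0.018308, so φ₂ = 1.049°.
Δλ = atan2( sin θ sin δ cos φ₁ , cos δ − sin φ₁ sin φ₂ ) = atan2(0.061904, 0.995330) = 0.062115 rad = 3.559°.
Hence λ₂ = -59.376° + 3.559° = -55.817°.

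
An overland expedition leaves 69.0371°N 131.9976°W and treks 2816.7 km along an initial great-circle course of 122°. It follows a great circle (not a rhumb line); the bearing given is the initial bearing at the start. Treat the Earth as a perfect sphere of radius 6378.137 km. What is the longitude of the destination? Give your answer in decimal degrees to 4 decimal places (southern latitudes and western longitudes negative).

Angular distance δ = d/R = 2816.7 / 6378.137 = 0.441618 rad.
Converting: φ₁ = 1.204925 rad, θ = 2.129302 rad.
Applying the spherical law of cosines for sides, sin φ₂ = sin φ₁ cos δ + cos φ₁ sin δ cos θ = 0.763194, so φ₂ = 49.7466°.
Then Δλ = atan2(0.129674, 0.191381) = 0.595513 rad, from sin θ sin δ cos φ₁ over cos δ − sin φ₁ sin φ₂.
λ₂ = λ₁ + Δλ = -97.8772°.

longitude -97.8772°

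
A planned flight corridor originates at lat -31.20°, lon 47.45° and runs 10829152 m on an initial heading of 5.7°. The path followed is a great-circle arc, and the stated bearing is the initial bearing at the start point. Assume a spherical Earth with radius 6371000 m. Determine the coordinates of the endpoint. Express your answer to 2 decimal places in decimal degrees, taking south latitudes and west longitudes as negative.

latitude 65.60°, longitude 61.24°

δ = 10829152/6371000 = 1.699757 rad (97.3889°).
With φ₁ = -31.20° = -0.544543 rad and θ = 5.7° = 0.099484 rad:
Applying the spherical law of cosines for sides, sin φ₂ = sin φ₁ cos δ + cos φ₁ sin δ cos θ = 0.910687, so φ₂ = 65.60°.
For the longitude increment, Δλ = atan2( sin θ sin δ cos φ₁, cos δ − sin φ₁ sin φ₂ ) = atan2(0.084249, 0.343157) = 13.79°.
λ₂ = 47.45° + 13.79° = 61.24°.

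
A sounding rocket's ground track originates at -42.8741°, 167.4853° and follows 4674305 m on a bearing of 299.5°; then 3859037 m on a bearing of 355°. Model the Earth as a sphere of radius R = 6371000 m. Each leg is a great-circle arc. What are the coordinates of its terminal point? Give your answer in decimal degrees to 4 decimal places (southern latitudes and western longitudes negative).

Apply the spherical direct solution leg by leg, carrying full precision between legs.
Leg 1: from (-42.8741°, 167.4853°), δ = 4674305/6371000 = 0.733685 rad, θ = 299.5° → φ = -15.2891°, λ = 130.3152°.
Leg 2: from (-15.2891°, 130.3152°), δ = 3859037/6371000 = 0.605719 rad, θ = 355° → φ = 19.2892°, λ = 127.3016°.

latitude 19.2892°, longitude 127.3016°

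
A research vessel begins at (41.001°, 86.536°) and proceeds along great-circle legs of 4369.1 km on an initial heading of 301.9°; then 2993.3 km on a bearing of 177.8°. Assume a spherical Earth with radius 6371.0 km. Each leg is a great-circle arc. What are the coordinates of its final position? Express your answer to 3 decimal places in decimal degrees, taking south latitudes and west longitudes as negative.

Apply the spherical direct solution leg by leg, carrying full precision between legs.
Leg 1: from (41.001°, 86.536°), δ = 4369.1/6371 = 0.685779 rad, θ = 301.9° → φ = 49.491°, λ = 30.674°.
Leg 2: from (49.491°, 30.674°), δ = 2993.3/6371 = 0.469832 rad, θ = 177.8° → φ = 22.586°, λ = 31.753°.

latitude 22.586°, longitude 31.753°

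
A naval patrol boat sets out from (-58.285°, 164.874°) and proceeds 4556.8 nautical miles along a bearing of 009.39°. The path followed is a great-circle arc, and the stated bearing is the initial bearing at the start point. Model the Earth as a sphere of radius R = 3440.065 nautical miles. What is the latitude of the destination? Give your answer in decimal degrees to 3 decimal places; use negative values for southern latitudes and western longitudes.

Central angle δ = d/R = 1.324626 rad.
Converting: φ₁ = -1.017265 rad, θ = 0.163886 rad.
Destination latitude: φ₂ = arcsin( sin φ₁ cos δ + cos φ₁ sin δ cos θ ) = arcsin(0.295713) = 17.200°.
For the longitude increment, Δλ = atan2( sin θ sin δ cos φ₁, cos δ − sin φ₁ sin φ₂ ) = atan2(0.083183, 0.495246) = 9.535°.
λ₂ = λ₁ + Δλ = 174.409°.

latitude 17.200°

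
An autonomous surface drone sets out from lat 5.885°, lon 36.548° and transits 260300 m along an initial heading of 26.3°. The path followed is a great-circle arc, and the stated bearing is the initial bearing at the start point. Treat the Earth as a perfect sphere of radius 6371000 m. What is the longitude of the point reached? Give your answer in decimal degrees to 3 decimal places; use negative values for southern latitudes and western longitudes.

Angular distance δ = d/R = 260300 / 6371000 = 0.040857 rad.
Start latitude φ₁ = 0.102713 rad; initial bearing θ = 0.459022 rad.
Applying the spherical law of cosines for sides, sin φ₂ = sin φ₁ cos δ + cos φ₁ sin δ cos θ = 0.138871, so φ₂ = 7.983°.
Δλ = atan2( sin θ sin δ cos φ₁ , cos δ − sin φ₁ sin φ₂ ) = atan2(0.018002, 0.984927) = 0.018276 rad = 1.047°.
λ₂ = λ₁ + Δλ = 37.595°.

longitude 37.595°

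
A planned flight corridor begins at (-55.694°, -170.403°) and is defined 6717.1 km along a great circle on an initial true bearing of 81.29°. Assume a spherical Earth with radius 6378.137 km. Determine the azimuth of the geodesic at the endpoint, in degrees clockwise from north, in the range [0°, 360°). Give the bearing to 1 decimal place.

final bearing 36.2°

Central angle δ = d/R = 1.053145 rad.
Converting: φ₁ = -0.972044 rad, θ = 1.418778 rad.
Applying the spherical law of cosines for sides, sin φ₂ = sin φ₁ cos δ + cos φ₁ sin δ cos θ = -0.334591, so φ₂ = -19.548°.
For the longitude increment, Δλ = atan2( sin θ sin δ cos φ₁, cos δ − sin φ₁ sin φ₂ ) = atan2(0.484122, 0.218456) = 65.713°.
λ₂ = -170.403° + 65.713° = -104.690°.
The forward bearing on arrival equals the back-azimuth from the destination plus 180°.
Back-azimuth from P₂ (-19.5°, -104.7°) to P₁ (-55.7°, -170.4°), with Δλ' = λ₁ − λ₂ = -65.7°: atan2( sin Δλ' cos φ₁ , cos φ₂ sin φ₁ − sin φ₂ cos φ₁ cos Δλ' ) = 216.2°.
Final bearing = (216.2° + 180°) mod 360° = 36.2°.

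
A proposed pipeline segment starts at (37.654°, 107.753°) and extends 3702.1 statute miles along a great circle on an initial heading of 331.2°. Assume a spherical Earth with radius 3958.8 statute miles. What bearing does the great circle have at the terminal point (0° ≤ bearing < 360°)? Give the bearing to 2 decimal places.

final bearing 258.20°

Angular distance δ = d/R = 3702.1 / 3958.8 = 0.935157 rad.
Start latitude φ₁ = 0.657186 rad; initial bearing θ = 5.780530 rad.
Destination latitude: φ₂ = arcsin( sin φ₁ cos δ + cos φ₁ sin δ cos θ ) = arcsin(0.920965) = 67.068°.
Δλ = atan2( sin θ sin δ cos φ₁ , cos δ − sin φ₁ sin φ₂ ) = atan2(-0.306919, 0.031082) = -1.469868 rad = -84.217°.
λ₂ = λ₁ + Δλ = 23.536°.
The forward bearing on arrival equals the back-azimuth from the destination plus 180°.
Back-azimuth from P₂ (67.07°, 23.54°) to P₁ (37.65°, 107.75°), with Δλ' = λ₁ − λ₂ = 84.22°: atan2( sin Δλ' cos φ₁ , cos φ₂ sin φ₁ − sin φ₂ cos φ₁ cos Δλ' ) = 78.20°.
Final bearing = (78.20° + 180°) mod 360° = 258.20°.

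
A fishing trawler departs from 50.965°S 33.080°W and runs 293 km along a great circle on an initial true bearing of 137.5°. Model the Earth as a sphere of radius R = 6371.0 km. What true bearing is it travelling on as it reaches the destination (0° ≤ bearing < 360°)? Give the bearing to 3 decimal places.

final bearing 135.178°

The arc subtends δ = 293/6371 = 0.045990 rad at the centre.
Converting: φ₁ = -0.889507 rad, θ = 2.399828 rad.
sin φ₂ = sin φ₁ cos δ + cos φ₁ sin δ cos θ = (-0.776761)(0.998943) + (0.629795)(0.045973)(-0.737277) = -0.797287
φ₂ = asin(-0.797287) = -0.922787 rad = -52.872°.
Then Δλ = atan2(0.019561, 0.379641) = 0.051479 rad, from sin θ sin δ cos φ₁ over cos δ − sin φ₁ sin φ₂.
λ₂ = λ₁ + Δλ = -30.130°.
The forward bearing on arrival equals the back-azimuth from the destination plus 180°.
Back-azimuth from P₂ (-52.872°, -30.130°) to P₁ (-50.965°, -33.080°), with Δλ' = λ₁ − λ₂ = -2.950°: atan2( sin Δλ' cos φ₁ , cos φ₂ sin φ₁ − sin φ₂ cos φ₁ cos Δλ' ) = 315.178°.
Final bearing = (315.178° + 180°) mod 360° = 135.178°.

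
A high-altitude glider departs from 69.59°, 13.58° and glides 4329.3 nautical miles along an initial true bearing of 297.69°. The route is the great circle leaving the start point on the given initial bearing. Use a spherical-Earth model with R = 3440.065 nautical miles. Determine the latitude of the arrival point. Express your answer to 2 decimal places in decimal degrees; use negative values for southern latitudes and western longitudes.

latitude 26.24°

Central angle δ = d/R = 1.258494 rad.
With φ₁ = 69.59° = 1.214575 rad and θ = 297.69° = 5.195671 rad:
sin φ₂ = sin φ₁ cos δ + cos φ₁ sin δ cos θ = (0.937221)(0.307251) + (0.348736)(0.951629)(0.464688) = 0.442176
φ₂ = asin(0.442176) = 0.458024 rad = 26.24°.
For the longitude increment, Δλ = atan2( sin θ sin δ cos φ₁, cos δ − sin φ₁ sin φ₂ ) = atan2(-0.293860, -0.107166) = -110.04°.
λ₂ = 13.58° + -110.04° = -96.46°.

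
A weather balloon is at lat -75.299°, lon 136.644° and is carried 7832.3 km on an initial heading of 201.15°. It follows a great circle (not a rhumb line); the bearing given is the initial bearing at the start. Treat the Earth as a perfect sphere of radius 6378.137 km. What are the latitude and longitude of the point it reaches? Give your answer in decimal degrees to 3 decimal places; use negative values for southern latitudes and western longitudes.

Angular distance δ = d/R = 7832.3 / 6378.137 = 1.227992 rad.
Converting: φ₁ = -1.314215 rad, θ = 3.510730 rad.
sin φ₂ = sin φ₁ cos δ + cos φ₁ sin δ cos θ = (-0.967263)(0.336130) + (0.253775)(0.941816)(-0.932639) = -0.548035
φ₂ = asin(-0.548035) = -0.580013 rad = -33.232°.
Then Δλ = atan2(-0.086237, -0.193965) = -2.723237 rad, from sin θ sin δ cos φ₁ over cos δ − sin φ₁ sin φ₂.
λ₂ = λ₁ + Δλ = -19.386°.

latitude -33.232°, longitude -19.386°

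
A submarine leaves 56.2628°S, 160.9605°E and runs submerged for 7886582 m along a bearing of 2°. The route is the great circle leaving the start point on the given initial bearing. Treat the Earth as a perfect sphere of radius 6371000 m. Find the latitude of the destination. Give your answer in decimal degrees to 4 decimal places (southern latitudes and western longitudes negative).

latitude 14.6440°

Angular distance δ = d/R = 7886582 / 6371000 = 1.237888 rad.
Start latitude φ₁ = -0.981971 rad; initial bearing θ = 0.034907 rad.
Applying the spherical law of cosines for sides, sin φ₂ = sin φ₁ cos δ + cos φ₁ sin δ cos θ = 0.252812, so φ₂ = 14.6440°.
For the longitude increment, Δλ = atan2( sin θ sin δ cos φ₁, cos δ − sin φ₁ sin φ₂ ) = atan2(0.018318, 0.537031) = 1.9536°.
λ₂ = 160.9605° + 1.9536° = 162.9141°.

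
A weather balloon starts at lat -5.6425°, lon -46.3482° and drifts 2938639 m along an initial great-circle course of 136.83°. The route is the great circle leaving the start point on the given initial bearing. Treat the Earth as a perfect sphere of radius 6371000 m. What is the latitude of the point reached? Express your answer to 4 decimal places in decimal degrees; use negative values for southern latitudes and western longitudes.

latitude -24.2724°

Central angle δ = d/R = 0.461252 rad.
Converting: φ₁ = -0.098480 rad, θ = 2.388134 rad.
Applying the spherical law of cosines for sides, sin φ₂ = sin φ₁ cos δ + cos φ₁ sin δ cos θ = -0.411075, so φ₂ = -24.2724°.
For the longitude increment, Δλ = atan2( sin θ sin δ cos φ₁, cos δ − sin φ₁ sin φ₂ ) = atan2(0.303026, 0.855078) = 19.5135°.
Hence λ₂ = -46.3482° + 19.5135° = -26.8347°.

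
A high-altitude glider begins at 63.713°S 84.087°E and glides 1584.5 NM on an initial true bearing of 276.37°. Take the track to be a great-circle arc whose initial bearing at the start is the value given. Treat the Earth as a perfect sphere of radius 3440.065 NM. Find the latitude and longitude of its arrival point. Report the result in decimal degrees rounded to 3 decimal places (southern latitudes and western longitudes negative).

latitude -51.381°, longitude 39.034°

δ = 1584.5/3440.065 = 0.460602 rad (26.3905°).
Start latitude φ₁ = -1.112002 rad; initial bearing θ = 4.823566 rad.
sin φ₂ = sin φ₁ cos δ + cos φ₁ sin δ cos θ = (-0.896587)(0.895785) + (0.442868)(0.444487)(0.110949) = -0.781309
φ₂ = asin(-0.781309) = -0.896761 rad = -51.381°.
Then Δλ = atan2(-0.195634, 0.195274) = -0.786320 rad, from sin θ sin δ cos φ₁ over cos δ − sin φ₁ sin φ₂.
Hence λ₂ = 84.087° + -45.053° = 39.034°.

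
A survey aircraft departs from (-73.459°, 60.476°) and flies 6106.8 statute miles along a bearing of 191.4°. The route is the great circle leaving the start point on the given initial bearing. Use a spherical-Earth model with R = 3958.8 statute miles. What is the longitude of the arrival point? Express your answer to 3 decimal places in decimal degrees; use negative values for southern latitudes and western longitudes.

longitude -107.546°

δ = 6106.8/3958.8 = 1.542589 rad (88.3838°).
Converting: φ₁ = -1.282101 rad, θ = 3.340560 rad.
sin φ₂ = sin φ₁ cos δ + cos φ₁ sin δ cos θ = (-0.958616)(0.028204) + (0.284701)(0.999602)(-0.980271) = -0.306010
φ₂ = asin(-0.306010) = -0.310999 rad = -17.819°.
For the longitude increment, Δλ = atan2( sin θ sin δ cos φ₁, cos δ − sin φ₁ sin φ₂ ) = atan2(-0.056251, -0.265143) = -168.022°.
λ₂ = 60.476° + -168.022° = -107.546°.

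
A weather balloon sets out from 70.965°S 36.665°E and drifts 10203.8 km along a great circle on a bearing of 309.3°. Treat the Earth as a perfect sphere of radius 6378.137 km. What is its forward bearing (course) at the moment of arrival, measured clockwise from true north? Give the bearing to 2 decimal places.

final bearing 344.95°

Angular distance δ = d/R = 10203.8 / 6378.137 = 1.599809 rad.
Start latitude φ₁ = -1.238573 rad; initial bearing θ = 5.398303 rad.
Destination latitude: φ₂ = arcsin( sin φ₁ cos δ + cos φ₁ sin δ cos θ ) = arcsin(0.233910) = 13.527°.
Δλ = atan2( sin θ sin δ cos φ₁ , cos δ − sin φ₁ sin φ₂ ) = atan2(-0.252278, 0.192111) = -0.919973 rad = -52.711°.
λ₂ = 36.665° + -52.711° = -16.046°.
The forward bearing on arrival equals the back-azimuth from the destination plus 180°.
Back-azimuth from P₂ (13.53°, -16.05°) to P₁ (-70.97°, 36.66°), with Δλ' = λ₁ − λ₂ = 52.71°: atan2( sin Δλ' cos φ₁ , cos φ₂ sin φ₁ − sin φ₂ cos φ₁ cos Δλ' ) = 164.95°.
Final bearing = (164.95° + 180°) mod 360° = 344.95°.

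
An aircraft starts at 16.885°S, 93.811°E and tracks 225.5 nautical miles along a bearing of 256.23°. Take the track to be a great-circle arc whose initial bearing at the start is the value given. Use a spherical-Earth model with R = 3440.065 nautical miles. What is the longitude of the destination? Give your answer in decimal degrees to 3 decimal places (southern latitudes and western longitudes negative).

Angular distance δ = d/R = 225.5 / 3440.065 = 0.065551 rad.
With φ₁ = -16.885° = -0.294699 rad and θ = 256.23° = 4.472057 rad:
sin φ₂ = sin φ₁ cos δ + cos φ₁ sin δ cos θ = (-0.290452)(0.997852) + (0.956890)(0.065504)(-0.238025) = -0.304747
φ₂ = asin(-0.304747) = -0.309673 rad = -17.743°.
Δλ = atan2( sin θ sin δ cos φ₁ , cos δ − sin φ₁ sin φ₂ ) = atan2(-0.060879, 0.909338) = -0.066849 rad = -3.830°.
λ₂ = λ₁ + Δλ = 89.981°.

longitude 89.981°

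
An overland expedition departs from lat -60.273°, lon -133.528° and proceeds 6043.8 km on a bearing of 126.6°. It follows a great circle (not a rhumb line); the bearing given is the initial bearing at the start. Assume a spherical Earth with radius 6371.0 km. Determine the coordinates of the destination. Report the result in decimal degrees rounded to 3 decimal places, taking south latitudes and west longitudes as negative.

Central angle δ = d/R = 0.948642 rad.
Converting: φ₁ = -1.051962 rad, θ = 2.209587 rad.
Destination latitude: φ₂ = arcsin( sin φ₁ cos δ + cos φ₁ sin δ cos θ ) = arcsin(-0.746343) = -48.275°.
For the longitude increment, Δλ = atan2( sin θ sin δ cos φ₁, cos δ − sin φ₁ sin φ₂ ) = atan2(0.323499, -0.065335) = 101.418°.
λ₂ = λ₁ + Δλ = -32.110°.

latitude -48.275°, longitude -32.110°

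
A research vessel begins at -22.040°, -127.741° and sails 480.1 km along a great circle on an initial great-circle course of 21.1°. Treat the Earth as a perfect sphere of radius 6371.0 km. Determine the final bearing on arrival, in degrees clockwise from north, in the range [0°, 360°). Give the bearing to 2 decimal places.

final bearing 20.54°

δ = 480.1/6371 = 0.075357 rad (4.3176°).
Converting: φ₁ = -0.384671 rad, θ = 0.368264 rad.
Applying the spherical law of cosines for sides, sin φ₂ = sin φ₁ cos δ + cos φ₁ sin δ cos θ = -0.309084, so φ₂ = -18.004°.
Δλ = atan2( sin θ sin δ cos φ₁ , cos δ − sin φ₁ sin φ₂ ) = atan2(0.025122, 0.881177) = 0.028502 rad = 1.633°.
λ₂ = -127.741° + 1.633° = -126.108°.
The forward bearing on arrival equals the back-azimuth from the destination plus 180°.
Back-azimuth from P₂ (-18.00°, -126.11°) to P₁ (-22.04°, -127.74°), with Δλ' = λ₁ − λ₂ = -1.63°: atan2( sin Δλ' cos φ₁ , cos φ₂ sin φ₁ − sin φ₂ cos φ₁ cos Δλ' ) = 200.54°.
Final bearing = (200.54° + 180°) mod 360° = 20.54°.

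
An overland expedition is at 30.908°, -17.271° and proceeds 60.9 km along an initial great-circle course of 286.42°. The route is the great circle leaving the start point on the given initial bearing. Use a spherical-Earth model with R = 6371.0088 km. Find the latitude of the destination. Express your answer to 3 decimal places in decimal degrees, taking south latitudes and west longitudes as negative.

The arc subtends δ = 60.9/6371.0088 = 0.009559 rad at the centre.
Start latitude φ₁ = 0.539446 rad; initial bearing θ = 4.998972 rad.
Destination latitude: φ₂ = arcsin( sin φ₁ cos δ + cos φ₁ sin δ cos θ ) = arcsin(0.515956) = 31.061°.
Then Δλ = atan2(-0.007867, 0.734928) = -0.010704 rad, from sin θ sin δ cos φ₁ over cos δ − sin φ₁ sin φ₂.
λ₂ = -17.271° + -0.613° = -17.884°.

latitude 31.061°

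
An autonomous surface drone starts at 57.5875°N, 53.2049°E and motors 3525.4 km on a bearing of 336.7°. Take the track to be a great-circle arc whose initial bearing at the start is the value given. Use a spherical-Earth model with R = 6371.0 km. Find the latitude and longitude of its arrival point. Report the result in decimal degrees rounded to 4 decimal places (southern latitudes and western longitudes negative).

latitude 77.6744°, longitude -23.6528°

Central angle δ = d/R = 0.553351 rad.
With φ₁ = 57.5875° = 1.005091 rad and θ = 336.7° = 5.876524 rad:
sin φ₂ = sin φ₁ cos δ + cos φ₁ sin δ cos θ = (0.844211)(0.850768) + (0.536011)(0.525541)(0.918446) = 0.976950
φ₂ = asin(0.976950) = 1.355674 rad = 77.6744°.
Then Δλ = atan2(-0.111424, 0.026016) = -1.341419 rad, from sin θ sin δ cos φ₁ over cos δ − sin φ₁ sin φ₂.
λ₂ = 53.2049° + -76.8577° = -23.6528°.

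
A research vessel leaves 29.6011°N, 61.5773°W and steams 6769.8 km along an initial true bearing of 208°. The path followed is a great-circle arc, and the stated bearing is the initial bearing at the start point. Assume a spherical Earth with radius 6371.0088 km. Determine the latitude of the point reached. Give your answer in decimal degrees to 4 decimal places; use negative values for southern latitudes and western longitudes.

latitude -25.4881°

δ = 6769.8/6371.0088 = 1.062595 rad (60.8822°).
Start latitude φ₁ = 0.516637 rad; initial bearing θ = 3.630285 rad.
Applying the spherical law of cosines for sides, sin φ₂ = sin φ₁ cos δ + cos φ₁ sin δ cos θ = -0.430324, so φ₂ = -25.4881°.
Δλ = atan2( sin θ sin δ cos φ₁ , cos δ − sin φ₁ sin φ₂ ) = atan2(-0.356611, 0.699169) = -0.471655 rad = -27.0238°.
λ₂ = λ₁ + Δλ = -88.6011°.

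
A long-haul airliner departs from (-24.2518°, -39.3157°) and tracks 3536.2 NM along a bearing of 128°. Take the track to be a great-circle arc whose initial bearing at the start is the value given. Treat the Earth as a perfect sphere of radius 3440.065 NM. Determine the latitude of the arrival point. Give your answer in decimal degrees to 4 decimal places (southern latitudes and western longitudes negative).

latitude -43.8534°

The arc subtends δ = 3536.2/3440.065 = 1.027946 rad at the centre.
Converting: φ₁ = -0.423274 rad, θ = 2.234021 rad.
sin φ₂ = sin φ₁ cos δ + cos φ₁ sin δ cos θ = (-0.410747)(0.516579) + (0.911749)(0.856240)(-0.615661) = -0.692815
φ₂ = asin(-0.692815) = -0.765386 rad = -43.8534°.
For the longitude increment, Δλ = atan2( sin θ sin δ cos φ₁, cos δ − sin φ₁ sin φ₂ ) = atan2(0.615181, 0.232007) = 69.3367°.
λ₂ = λ₁ + Δλ = 30.0210°.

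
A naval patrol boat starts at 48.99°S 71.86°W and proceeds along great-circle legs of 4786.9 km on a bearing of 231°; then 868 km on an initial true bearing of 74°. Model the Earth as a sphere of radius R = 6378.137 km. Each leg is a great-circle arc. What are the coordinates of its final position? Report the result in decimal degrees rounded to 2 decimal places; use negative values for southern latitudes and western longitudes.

latitude -53.62°, longitude -132.76°

Apply the spherical direct solution leg by leg, carrying full precision between legs.
Leg 1: from (-48.99°, -71.86°), δ = 4786.9/6378.137 = 0.750517 rad, θ = 231° → φ = -56.46°, λ = -145.46°.
Leg 2: from (-56.46°, -145.46°), δ = 868/6378.137 = 0.136090 rad, θ = 74° → φ = -53.62°, λ = -132.76°.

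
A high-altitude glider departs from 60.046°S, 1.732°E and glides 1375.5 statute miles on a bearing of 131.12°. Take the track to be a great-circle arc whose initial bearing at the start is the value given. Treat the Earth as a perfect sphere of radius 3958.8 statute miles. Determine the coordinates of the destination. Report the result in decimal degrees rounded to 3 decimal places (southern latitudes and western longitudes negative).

Angular distance δ = d/R = 1375.5 / 3958.8 = 0.347454 rad.
With φ₁ = -60.046° = -1.048000 rad and θ = 131.12° = 2.288476 rad:
sin φ₂ = sin φ₁ cos δ + cos φ₁ sin δ cos θ = (-0.866427)(0.940243) + (0.499305)(0.340505)(-0.657638) = -0.926460
φ₂ = asin(-0.926460) = -1.184896 rad = -67.890°.
Then Δλ = atan2(0.128079, 0.137533) = 0.749817 rad, from sin θ sin δ cos φ₁ over cos δ − sin φ₁ sin φ₂.
Hence λ₂ = 1.732° + 42.961° = 44.693°.

latitude -67.890°, longitude 44.693°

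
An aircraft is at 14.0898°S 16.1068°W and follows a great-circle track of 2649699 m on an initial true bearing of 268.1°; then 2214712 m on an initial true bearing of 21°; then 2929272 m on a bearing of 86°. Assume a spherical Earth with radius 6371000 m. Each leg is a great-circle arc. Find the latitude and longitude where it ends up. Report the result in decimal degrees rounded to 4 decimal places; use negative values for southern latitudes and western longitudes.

latitude 6.2717°, longitude -7.1729°

Apply the spherical direct solution leg by leg, carrying full precision between legs.
Leg 1: from (-14.0898°, -16.1068°), δ = 2649699/6371000 = 0.415900 rad, θ = 268.1° → φ = -13.6318°, λ = -40.6573°.
Leg 2: from (-13.6318°, -40.6573°), δ = 2214712/6371000 = 0.347624 rad, θ = 21° → φ = 5.0195°, λ = -33.6178°.
Leg 3: from (5.0195°, -33.6178°), δ = 2929272/6371000 = 0.459782 rad, θ = 86° → φ = 6.2717°, λ = -7.1729°.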